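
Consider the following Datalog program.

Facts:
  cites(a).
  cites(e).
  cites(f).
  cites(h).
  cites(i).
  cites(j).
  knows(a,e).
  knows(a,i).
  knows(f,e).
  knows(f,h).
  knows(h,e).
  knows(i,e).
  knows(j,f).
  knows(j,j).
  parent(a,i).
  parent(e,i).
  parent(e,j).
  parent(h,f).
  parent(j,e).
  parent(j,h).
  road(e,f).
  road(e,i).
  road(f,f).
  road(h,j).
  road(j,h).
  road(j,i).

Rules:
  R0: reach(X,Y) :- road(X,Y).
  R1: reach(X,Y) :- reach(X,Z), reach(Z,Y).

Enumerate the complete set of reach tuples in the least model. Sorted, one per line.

round 1: derive reach(e,f) via R0 from road(e,f)
round 1: derive reach(e,i) via R0 from road(e,i)
round 1: derive reach(f,f) via R0 from road(f,f)
round 1: derive reach(h,j) via R0 from road(h,j)
round 1: derive reach(j,h) via R0 from road(j,h)
round 1: derive reach(j,i) via R0 from road(j,i)
round 2: derive reach(h,h) via R1 from reach(h,j), reach(j,h)
round 2: derive reach(h,i) via R1 from reach(h,j), reach(j,i)
round 2: derive reach(j,j) via R1 from reach(j,h), reach(h,j)

reach(e,f)
reach(e,i)
reach(f,f)
reach(h,h)
reach(h,i)
reach(h,j)
reach(j,h)
reach(j,i)
reach(j,j)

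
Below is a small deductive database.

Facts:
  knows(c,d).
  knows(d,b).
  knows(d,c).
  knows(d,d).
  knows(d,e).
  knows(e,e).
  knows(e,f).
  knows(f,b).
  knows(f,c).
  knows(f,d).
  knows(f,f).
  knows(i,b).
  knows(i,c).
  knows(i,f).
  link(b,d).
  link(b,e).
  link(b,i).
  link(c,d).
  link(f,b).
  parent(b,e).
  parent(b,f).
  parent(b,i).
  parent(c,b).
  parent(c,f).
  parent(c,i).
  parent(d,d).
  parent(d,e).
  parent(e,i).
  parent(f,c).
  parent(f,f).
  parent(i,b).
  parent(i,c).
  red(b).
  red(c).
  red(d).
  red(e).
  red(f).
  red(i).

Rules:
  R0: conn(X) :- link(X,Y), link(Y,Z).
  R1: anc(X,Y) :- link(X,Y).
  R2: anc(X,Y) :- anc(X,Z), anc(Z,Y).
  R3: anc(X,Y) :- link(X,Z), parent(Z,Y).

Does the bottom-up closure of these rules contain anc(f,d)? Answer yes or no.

yes

round 1: derive anc(b,d) via R1 from link(b,d)
round 1: derive anc(b,e) via R1 from link(b,e)
round 1: derive anc(b,i) via R1 from link(b,i)
round 1: derive anc(c,d) via R1 from link(c,d)
round 1: derive anc(f,b) via R1 from link(f,b)
round 1: derive anc(b,b) via R3 from link(b,i), parent(i,b)
round 1: derive anc(b,c) via R3 from link(b,i), parent(i,c)
round 1: derive anc(c,e) via R3 from link(c,d), parent(d,e)
round 1: derive anc(f,e) via R3 from link(f,b), parent(b,e)
round 1: derive anc(f,f) via R3 from link(f,b), parent(b,f)
round 1: derive anc(f,i) via R3 from link(f,b), parent(b,i)
round 2: derive anc(f,c) via R2 from anc(f,b), anc(b,c)
round 2: derive anc(f,d) via R2 from anc(f,b), anc(b,d)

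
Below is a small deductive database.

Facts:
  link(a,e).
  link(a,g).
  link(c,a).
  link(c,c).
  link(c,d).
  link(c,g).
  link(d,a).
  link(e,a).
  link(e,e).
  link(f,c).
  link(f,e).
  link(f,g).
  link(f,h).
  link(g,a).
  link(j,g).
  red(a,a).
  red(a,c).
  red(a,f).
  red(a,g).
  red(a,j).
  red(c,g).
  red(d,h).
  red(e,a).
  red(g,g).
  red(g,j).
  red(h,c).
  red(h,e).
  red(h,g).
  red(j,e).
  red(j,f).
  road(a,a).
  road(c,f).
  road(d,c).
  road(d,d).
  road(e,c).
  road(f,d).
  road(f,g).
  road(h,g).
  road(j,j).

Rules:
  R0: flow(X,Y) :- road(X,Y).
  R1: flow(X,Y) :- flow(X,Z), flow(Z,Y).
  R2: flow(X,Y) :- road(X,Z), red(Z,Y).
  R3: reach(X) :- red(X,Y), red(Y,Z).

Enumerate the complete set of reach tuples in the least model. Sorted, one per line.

round 1: derive reach(a) via R3 from red(a,a), red(a,a)
round 1: derive reach(c) via R3 from red(c,g), red(g,g)
round 1: derive reach(d) via R3 from red(d,h), red(h,c)
round 1: derive reach(e) via R3 from red(e,a), red(a,a)
round 1: derive reach(g) via R3 from red(g,g), red(g,g)
round 1: derive reach(h) via R3 from red(h,c), red(c,g)
round 1: derive reach(j) via R3 from red(j,e), red(e,a)

reach(a)
reach(c)
reach(d)
reach(e)
reach(g)
reach(h)
reach(j)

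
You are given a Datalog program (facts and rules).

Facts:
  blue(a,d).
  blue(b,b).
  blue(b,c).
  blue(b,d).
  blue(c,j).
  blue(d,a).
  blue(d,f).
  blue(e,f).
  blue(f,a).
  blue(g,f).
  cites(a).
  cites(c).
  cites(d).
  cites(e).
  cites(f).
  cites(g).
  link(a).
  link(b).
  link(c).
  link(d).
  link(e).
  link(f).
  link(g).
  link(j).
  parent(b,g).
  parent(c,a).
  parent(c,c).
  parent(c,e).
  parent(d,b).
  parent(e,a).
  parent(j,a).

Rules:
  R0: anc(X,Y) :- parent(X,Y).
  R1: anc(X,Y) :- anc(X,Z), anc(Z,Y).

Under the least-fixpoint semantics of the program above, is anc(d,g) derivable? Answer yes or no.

yes

round 1: derive anc(b,g) via R0 from parent(b,g)
round 1: derive anc(c,a) via R0 from parent(c,a)
round 1: derive anc(c,c) via R0 from parent(c,c)
round 1: derive anc(c,e) via R0 from parent(c,e)
round 1: derive anc(d,b) via R0 from parent(d,b)
round 1: derive anc(e,a) via R0 from parent(e,a)
round 1: derive anc(j,a) via R0 from parent(j,a)
round 2: derive anc(d,g) via R1 from anc(d,b), anc(b,g)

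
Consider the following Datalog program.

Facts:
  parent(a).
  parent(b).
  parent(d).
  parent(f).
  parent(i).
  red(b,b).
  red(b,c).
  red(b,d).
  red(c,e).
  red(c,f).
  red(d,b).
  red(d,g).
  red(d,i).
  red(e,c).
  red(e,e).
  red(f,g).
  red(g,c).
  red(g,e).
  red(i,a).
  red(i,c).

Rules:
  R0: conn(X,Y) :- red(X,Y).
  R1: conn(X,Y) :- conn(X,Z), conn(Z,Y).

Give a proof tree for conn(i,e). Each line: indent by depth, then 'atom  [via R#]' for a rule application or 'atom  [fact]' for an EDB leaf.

conn(i,e)  [via R1]
  conn(i,c)  [via R0]
    red(i,c)  [fact]
  conn(c,e)  [via R0]
    red(c,e)  [fact]

round 1: derive conn(b,b) via R0 from red(b,b)
round 1: derive conn(b,c) via R0 from red(b,c)
round 1: derive conn(b,d) via R0 from red(b,d)
round 1: derive conn(c,e) via R0 from red(c,e)
round 1: derive conn(c,f) via R0 from red(c,f)
round 1: derive conn(d,b) via R0 from red(d,b)
round 1: derive conn(d,g) via R0 from red(d,g)
round 1: derive conn(d,i) via R0 from red(d,i)
round 1: derive conn(e,c) via R0 from red(e,c)
round 1: derive conn(e,e) via R0 from red(e,e)
round 1: derive conn(f,g) via R0 from red(f,g)
round 1: derive conn(g,c) via R0 from red(g,c)
round 1: derive conn(g,e) via R0 from red(g,e)
round 1: derive conn(i,a) via R0 from red(i,a)
round 1: derive conn(i,c) via R0 from red(i,c)
round 2: derive conn(b,e) via R1 from conn(b,c), conn(c,e)
round 2: derive conn(b,f) via R1 from conn(b,c), conn(c,f)
round 2: derive conn(b,g) via R1 from conn(b,d), conn(d,g)
round 2: derive conn(b,i) via R1 from conn(b,d), conn(d,i)
round 2: derive conn(c,c) via R1 from conn(c,e), conn(e,c)
round 2: derive conn(c,g) via R1 from conn(c,f), conn(f,g)
round 2: derive conn(d,a) via R1 from conn(d,i), conn(i,a)
round 2: derive conn(d,c) via R1 from conn(d,b), conn(b,c)
round 2: derive conn(d,d) via R1 from conn(d,b), conn(b,d)
round 2: derive conn(d,e) via R1 from conn(d,g), conn(g,e)
round 2: derive conn(e,f) via R1 from conn(e,c), conn(c,f)
round 2: derive conn(f,c) via R1 from conn(f,g), conn(g,c)
round 2: derive conn(f,e) via R1 from conn(f,g), conn(g,e)
round 2: derive conn(g,f) via R1 from conn(g,c), conn(c,f)
round 2: derive conn(i,e) via R1 from conn(i,c), conn(c,e)
round 2: derive conn(i,f) via R1 from conn(i,c), conn(c,f)
round 3: derive conn(b,a) via R1 from conn(b,d), conn(d,a)
round 3: derive conn(d,f) via R1 from conn(d,b), conn(b,f)
round 3: derive conn(e,g) via R1 from conn(e,c), conn(c,g)
round 3: derive conn(f,f) via R1 from conn(f,c), conn(c,f)
round 3: derive conn(g,g) via R1 from conn(g,c), conn(c,g)
round 3: derive conn(i,g) via R1 from conn(i,c), conn(c,g)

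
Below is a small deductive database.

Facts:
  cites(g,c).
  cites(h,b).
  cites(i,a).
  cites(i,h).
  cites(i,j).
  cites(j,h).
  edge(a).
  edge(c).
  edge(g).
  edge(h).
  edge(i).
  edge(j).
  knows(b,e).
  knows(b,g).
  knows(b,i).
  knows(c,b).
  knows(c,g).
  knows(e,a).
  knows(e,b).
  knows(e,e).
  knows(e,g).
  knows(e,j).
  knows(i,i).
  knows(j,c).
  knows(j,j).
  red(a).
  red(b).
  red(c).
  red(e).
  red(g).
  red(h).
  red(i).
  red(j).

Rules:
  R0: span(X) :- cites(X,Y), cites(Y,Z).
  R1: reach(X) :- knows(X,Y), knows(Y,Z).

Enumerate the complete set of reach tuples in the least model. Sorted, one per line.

round 1: derive reach(b) via R1 from knows(b,e), knows(e,a)
round 1: derive reach(c) via R1 from knows(c,b), knows(b,e)
round 1: derive reach(e) via R1 from knows(e,b), knows(b,e)
round 1: derive reach(i) via R1 from knows(i,i), knows(i,i)
round 1: derive reach(j) via R1 from knows(j,c), knows(c,b)

reach(b)
reach(c)
reach(e)
reach(i)
reach(j)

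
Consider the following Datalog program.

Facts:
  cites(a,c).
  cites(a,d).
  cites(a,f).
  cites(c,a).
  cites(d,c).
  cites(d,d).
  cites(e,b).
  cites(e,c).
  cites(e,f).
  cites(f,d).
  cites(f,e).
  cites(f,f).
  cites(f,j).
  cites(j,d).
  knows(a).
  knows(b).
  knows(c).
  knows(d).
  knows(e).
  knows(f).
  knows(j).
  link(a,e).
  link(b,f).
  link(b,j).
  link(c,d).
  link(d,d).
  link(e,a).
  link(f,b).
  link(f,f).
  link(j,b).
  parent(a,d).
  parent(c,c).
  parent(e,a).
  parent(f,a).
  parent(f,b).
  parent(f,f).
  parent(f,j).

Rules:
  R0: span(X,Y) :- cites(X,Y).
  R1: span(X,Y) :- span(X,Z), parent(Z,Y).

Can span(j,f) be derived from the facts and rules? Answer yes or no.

round 1: derive span(a,c) via R0 from cites(a,c)
round 1: derive span(a,d) via R0 from cites(a,d)
round 1: derive span(a,f) via R0 from cites(a,f)
round 1: derive span(c,a) via R0 from cites(c,a)
round 1: derive span(d,c) via R0 from cites(d,c)
round 1: derive span(d,d) via R0 from cites(d,d)
round 1: derive span(e,b) via R0 from cites(e,b)
round 1: derive span(e,c) via R0 from cites(e,c)
round 1: derive span(e,f) via R0 from cites(e,f)
round 1: derive span(f,d) via R0 from cites(f,d)
round 1: derive span(f,e) via R0 from cites(f,e)
round 1: derive span(f,f) via R0 from cites(f,f)
round 1: derive span(f,j) via R0 from cites(f,j)
round 1: derive span(j,d) via R0 from cites(j,d)
round 2: derive span(a,a) via R1 from span(a,f), parent(f,a)
round 2: derive span(a,b) via R1 from span(a,f), parent(f,b)
round 2: derive span(a,j) via R1 from span(a,f), parent(f,j)
round 2: derive span(c,d) via R1 from span(c,a), parent(a,d)
round 2: derive span(e,a) via R1 from span(e,f), parent(f,a)
round 2: derive span(e,j) via R1 from span(e,f), parent(f,j)
round 2: derive span(f,a) via R1 from span(f,e), parent(e,a)
round 2: derive span(f,b) via R1 from span(f,f), parent(f,b)
round 3: derive span(e,d) via R1 from span(e,a), parent(a,d)

no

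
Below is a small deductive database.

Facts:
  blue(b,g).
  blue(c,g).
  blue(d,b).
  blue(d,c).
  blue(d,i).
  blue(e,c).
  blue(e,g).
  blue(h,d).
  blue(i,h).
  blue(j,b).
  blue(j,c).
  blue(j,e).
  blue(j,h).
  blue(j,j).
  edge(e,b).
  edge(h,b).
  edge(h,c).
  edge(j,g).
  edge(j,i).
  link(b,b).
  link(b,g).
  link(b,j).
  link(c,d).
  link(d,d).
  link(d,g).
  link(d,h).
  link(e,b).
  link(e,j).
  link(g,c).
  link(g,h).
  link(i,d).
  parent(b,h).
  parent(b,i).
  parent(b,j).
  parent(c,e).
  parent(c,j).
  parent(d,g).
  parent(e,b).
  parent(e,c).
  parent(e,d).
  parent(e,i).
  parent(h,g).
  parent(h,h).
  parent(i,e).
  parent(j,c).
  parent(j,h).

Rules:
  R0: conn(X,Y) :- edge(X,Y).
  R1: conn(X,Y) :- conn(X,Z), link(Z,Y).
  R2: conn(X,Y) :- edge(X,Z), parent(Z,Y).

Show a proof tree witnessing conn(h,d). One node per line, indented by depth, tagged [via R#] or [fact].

round 1: derive conn(e,b) via R0 from edge(e,b)
round 1: derive conn(h,b) via R0 from edge(h,b)
round 1: derive conn(h,c) via R0 from edge(h,c)
round 1: derive conn(j,g) via R0 from edge(j,g)
round 1: derive conn(j,i) via R0 from edge(j,i)
round 1: derive conn(e,h) via R2 from edge(e,b), parent(b,h)
round 1: derive conn(e,i) via R2 from edge(e,b), parent(b,i)
round 1: derive conn(e,j) via R2 from edge(e,b), parent(b,j)
round 1: derive conn(h,e) via R2 from edge(h,c), parent(c,e)
round 1: derive conn(h,h) via R2 from edge(h,b), parent(b,h)
round 1: derive conn(h,i) via R2 from edge(h,b), parent(b,i)
round 1: derive conn(h,j) via R2 from edge(h,b), parent(b,j)
round 1: derive conn(j,e) via R2 from edge(j,i), parent(i,e)
round 2: derive conn(e,d) via R1 from conn(e,i), link(i,d)
round 2: derive conn(e,g) via R1 from conn(e,b), link(b,g)
round 2: derive conn(h,d) via R1 from conn(h,c), link(c,d)
round 2: derive conn(h,g) via R1 from conn(h,b), link(b,g)
round 2: derive conn(j,b) via R1 from conn(j,e), link(e,b)
round 2: derive conn(j,c) via R1 from conn(j,g), link(g,c)
round 2: derive conn(j,d) via R1 from conn(j,i), link(i,d)
round 2: derive conn(j,h) via R1 from conn(j,g), link(g,h)
round 2: derive conn(j,j) via R1 from conn(j,e), link(e,j)
round 3: derive conn(e,c) via R1 from conn(e,g), link(g,c)

conn(h,d)  [via R1]
  conn(h,c)  [via R0]
    edge(h,c)  [fact]
  link(c,d)  [fact]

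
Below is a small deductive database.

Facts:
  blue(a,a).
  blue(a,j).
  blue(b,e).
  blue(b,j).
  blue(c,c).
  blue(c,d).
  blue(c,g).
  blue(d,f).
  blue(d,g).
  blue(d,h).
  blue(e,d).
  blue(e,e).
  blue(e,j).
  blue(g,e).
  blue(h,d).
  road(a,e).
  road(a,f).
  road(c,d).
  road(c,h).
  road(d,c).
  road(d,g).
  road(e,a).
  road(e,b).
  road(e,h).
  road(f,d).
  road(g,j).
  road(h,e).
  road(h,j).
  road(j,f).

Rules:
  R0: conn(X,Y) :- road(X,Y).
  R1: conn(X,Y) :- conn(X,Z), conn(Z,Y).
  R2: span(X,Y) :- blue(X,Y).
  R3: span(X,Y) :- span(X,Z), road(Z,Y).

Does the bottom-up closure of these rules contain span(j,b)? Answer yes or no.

no

round 1: derive span(a,a) via R2 from blue(a,a)
round 1: derive span(a,j) via R2 from blue(a,j)
round 1: derive span(b,e) via R2 from blue(b,e)
round 1: derive span(b,j) via R2 from blue(b,j)
round 1: derive span(c,c) via R2 from blue(c,c)
round 1: derive span(c,d) via R2 from blue(c,d)
round 1: derive span(c,g) via R2 from blue(c,g)
round 1: derive span(d,f) via R2 from blue(d,f)
round 1: derive span(d,g) via R2 from blue(d,g)
round 1: derive span(d,h) via R2 from blue(d,h)
round 1: derive span(e,d) via R2 from blue(e,d)
round 1: derive span(e,e) via R2 from blue(e,e)
round 1: derive span(e,j) via R2 from blue(e,j)
round 1: derive span(g,e) via R2 from blue(g,e)
round 1: derive span(h,d) via R2 from blue(h,d)
round 2: derive span(a,e) via R3 from span(a,a), road(a,e)
round 2: derive span(a,f) via R3 from span(a,a), road(a,f)
round 2: derive span(b,a) via R3 from span(b,e), road(e,a)
round 2: derive span(b,b) via R3 from span(b,e), road(e,b)
round 2: derive span(b,f) via R3 from span(b,j), road(j,f)
round 2: derive span(b,h) via R3 from span(b,e), road(e,h)
round 2: derive span(c,h) via R3 from span(c,c), road(c,h)
round 2: derive span(c,j) via R3 from span(c,g), road(g,j)
round 2: derive span(d,d) via R3 from span(d,f), road(f,d)
round 2: derive span(d,e) via R3 from span(d,h), road(h,e)
round 2: derive span(d,j) via R3 from span(d,g), road(g,j)
round 2: derive span(e,a) via R3 from span(e,e), road(e,a)
round 2: derive span(e,b) via R3 from span(e,e), road(e,b)
round 2: derive span(e,c) via R3 from span(e,d), road(d,c)
round 2: derive span(e,f) via R3 from span(e,j), road(j,f)
round 2: derive span(e,g) via R3 from span(e,d), road(d,g)
round 2: derive span(e,h) via R3 from span(e,e), road(e,h)
round 2: derive span(g,a) via R3 from span(g,e), road(e,a)
round 2: derive span(g,b) via R3 from span(g,e), road(e,b)
round 2: derive span(g,h) via R3 from span(g,e), road(e,h)
round 2: derive span(h,c) via R3 from span(h,d), road(d,c)
round 2: derive span(h,g) via R3 from span(h,d), road(d,g)
round 3: derive span(a,b) via R3 from span(a,e), road(e,b)
round 3: derive span(a,d) via R3 from span(a,f), road(f,d)
round 3: derive span(a,h) via R3 from span(a,e), road(e,h)
round 3: derive span(b,d) via R3 from span(b,f), road(f,d)
round 3: derive span(c,e) via R3 from span(c,h), road(h,e)
round 3: derive span(c,f) via R3 from span(c,j), road(j,f)
round 3: derive span(d,a) via R3 from span(d,e), road(e,a)
round 3: derive span(d,b) via R3 from span(d,e), road(e,b)
round 3: derive span(d,c) via R3 from span(d,d), road(d,c)
round 3: derive span(g,f) via R3 from span(g,a), road(a,f)
round 3: derive span(g,j) via R3 from span(g,h), road(h,j)
round 3: derive span(h,h) via R3 from span(h,c), road(c,h)
round 3: derive span(h,j) via R3 from span(h,g), road(g,j)
round 4: derive span(a,c) via R3 from span(a,d), road(d,c)
round 4: derive span(a,g) via R3 from span(a,d), road(d,g)
round 4: derive span(b,c) via R3 from span(b,d), road(d,c)
round 4: derive span(b,g) via R3 from span(b,d), road(d,g)
round 4: derive span(c,a) via R3 from span(c,e), road(e,a)
round 4: derive span(c,b) via R3 from span(c,e), road(e,b)
round 4: derive span(g,d) via R3 from span(g,f), road(f,d)
round 4: derive span(h,e) via R3 from span(h,h), road(h,e)
round 4: derive span(h,f) via R3 from span(h,j), road(j,f)
round 5: derive span(g,c) via R3 from span(g,d), road(d,c)
round 5: derive span(g,g) via R3 from span(g,d), road(d,g)
round 5: derive span(h,a) via R3 from span(h,e), road(e,a)
round 5: derive span(h,b) via R3 from span(h,e), road(e,b)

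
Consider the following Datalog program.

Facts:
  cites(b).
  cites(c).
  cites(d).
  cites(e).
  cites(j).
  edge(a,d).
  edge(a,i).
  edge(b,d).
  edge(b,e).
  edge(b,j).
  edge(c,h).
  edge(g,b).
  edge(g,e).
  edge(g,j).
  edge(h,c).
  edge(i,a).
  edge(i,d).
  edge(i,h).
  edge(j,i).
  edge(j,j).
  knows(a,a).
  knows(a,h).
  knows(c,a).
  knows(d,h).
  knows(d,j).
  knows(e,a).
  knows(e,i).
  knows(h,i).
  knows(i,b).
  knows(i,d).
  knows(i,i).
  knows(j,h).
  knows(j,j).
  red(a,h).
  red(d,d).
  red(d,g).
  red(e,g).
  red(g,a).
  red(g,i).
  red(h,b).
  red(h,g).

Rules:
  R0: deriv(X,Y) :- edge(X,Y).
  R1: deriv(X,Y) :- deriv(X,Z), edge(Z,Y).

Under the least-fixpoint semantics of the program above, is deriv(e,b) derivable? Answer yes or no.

round 1: derive deriv(a,d) via R0 from edge(a,d)
round 1: derive deriv(a,i) via R0 from edge(a,i)
round 1: derive deriv(b,d) via R0 from edge(b,d)
round 1: derive deriv(b,e) via R0 from edge(b,e)
round 1: derive deriv(b,j) via R0 from edge(b,j)
round 1: derive deriv(c,h) via R0 from edge(c,h)
round 1: derive deriv(g,b) via R0 from edge(g,b)
round 1: derive deriv(g,e) via R0 from edge(g,e)
round 1: derive deriv(g,j) via R0 from edge(g,j)
round 1: derive deriv(h,c) via R0 from edge(h,c)
round 1: derive deriv(i,a) via R0 from edge(i,a)
round 1: derive deriv(i,d) via R0 from edge(i,d)
round 1: derive deriv(i,h) via R0 from edge(i,h)
round 1: derive deriv(j,i) via R0 from edge(j,i)
round 1: derive deriv(j,j) via R0 from edge(j,j)
round 2: derive deriv(a,a) via R1 from deriv(a,i), edge(i,a)
round 2: derive deriv(a,h) via R1 from deriv(a,i), edge(i,h)
round 2: derive deriv(b,i) via R1 from deriv(b,j), edge(j,i)
round 2: derive deriv(c,c) via R1 from deriv(c,h), edge(h,c)
round 2: derive deriv(g,d) via R1 from deriv(g,b), edge(b,d)
round 2: derive deriv(g,i) via R1 from deriv(g,j), edge(j,i)
round 2: derive deriv(h,h) via R1 from deriv(h,c), edge(c,h)
round 2: derive deriv(i,c) via R1 from deriv(i,h), edge(h,c)
round 2: derive deriv(i,i) via R1 from deriv(i,a), edge(a,i)
round 2: derive deriv(j,a) via R1 from deriv(j,i), edge(i,a)
round 2: derive deriv(j,d) via R1 from deriv(j,i), edge(i,d)
round 2: derive deriv(j,h) via R1 from deriv(j,i), edge(i,h)
round 3: derive deriv(a,c) via R1 from deriv(a,h), edge(h,c)
round 3: derive deriv(b,a) via R1 from deriv(b,i), edge(i,a)
round 3: derive deriv(b,h) via R1 from deriv(b,i), edge(i,h)
round 3: derive deriv(g,a) via R1 from deriv(g,i), edge(i,a)
round 3: derive deriv(g,h) via R1 from deriv(g,i), edge(i,h)
round 3: derive deriv(j,c) via R1 from deriv(j,h), edge(h,c)
round 4: derive deriv(b,c) via R1 from deriv(b,h), edge(h,c)
round 4: derive deriv(g,c) via R1 from deriv(g,h), edge(h,c)

no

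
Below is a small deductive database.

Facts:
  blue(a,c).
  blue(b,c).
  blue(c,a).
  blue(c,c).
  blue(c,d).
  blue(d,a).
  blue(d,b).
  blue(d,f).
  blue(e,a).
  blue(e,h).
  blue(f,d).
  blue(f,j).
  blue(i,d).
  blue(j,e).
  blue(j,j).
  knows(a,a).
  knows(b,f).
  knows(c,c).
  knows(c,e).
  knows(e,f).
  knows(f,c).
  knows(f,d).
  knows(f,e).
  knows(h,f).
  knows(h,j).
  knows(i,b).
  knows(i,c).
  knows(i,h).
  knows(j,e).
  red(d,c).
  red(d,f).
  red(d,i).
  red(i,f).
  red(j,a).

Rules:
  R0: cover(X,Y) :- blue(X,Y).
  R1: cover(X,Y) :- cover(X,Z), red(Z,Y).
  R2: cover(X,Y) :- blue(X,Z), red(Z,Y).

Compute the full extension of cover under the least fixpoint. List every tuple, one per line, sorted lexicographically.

cover(a,c)
cover(b,c)
cover(c,a)
cover(c,c)
cover(c,d)
cover(c,f)
cover(c,i)
cover(d,a)
cover(d,b)
cover(d,f)
cover(e,a)
cover(e,h)
cover(f,a)
cover(f,c)
cover(f,d)
cover(f,f)
cover(f,i)
cover(f,j)
cover(i,c)
cover(i,d)
cover(i,f)
cover(i,i)
cover(j,a)
cover(j,e)
cover(j,j)

round 1: derive cover(a,c) via R0 from blue(a,c)
round 1: derive cover(b,c) via R0 from blue(b,c)
round 1: derive cover(c,a) via R0 from blue(c,a)
round 1: derive cover(c,c) via R0 from blue(c,c)
round 1: derive cover(c,d) via R0 from blue(c,d)
round 1: derive cover(d,a) via R0 from blue(d,a)
round 1: derive cover(d,b) via R0 from blue(d,b)
round 1: derive cover(d,f) via R0 from blue(d,f)
round 1: derive cover(e,a) via R0 from blue(e,a)
round 1: derive cover(e,h) via R0 from blue(e,h)
round 1: derive cover(f,d) via R0 from blue(f,d)
round 1: derive cover(f,j) via R0 from blue(f,j)
round 1: derive cover(i,d) via R0 from blue(i,d)
round 1: derive cover(j,e) via R0 from blue(j,e)
round 1: derive cover(j,j) via R0 from blue(j,j)
round 1: derive cover(c,f) via R2 from blue(c,d), red(d,f)
round 1: derive cover(c,i) via R2 from blue(c,d), red(d,i)
round 1: derive cover(f,a) via R2 from blue(f,j), red(j,a)
round 1: derive cover(f,c) via R2 from blue(f,d), red(d,c)
round 1: derive cover(f,f) via R2 from blue(f,d), red(d,f)
round 1: derive cover(f,i) via R2 from blue(f,d), red(d,i)
round 1: derive cover(i,c) via R2 from blue(i,d), red(d,c)
round 1: derive cover(i,f) via R2 from blue(i,d), red(d,f)
round 1: derive cover(i,i) via R2 from blue(i,d), red(d,i)
round 1: derive cover(j,a) via R2 from blue(j,j), red(j,a)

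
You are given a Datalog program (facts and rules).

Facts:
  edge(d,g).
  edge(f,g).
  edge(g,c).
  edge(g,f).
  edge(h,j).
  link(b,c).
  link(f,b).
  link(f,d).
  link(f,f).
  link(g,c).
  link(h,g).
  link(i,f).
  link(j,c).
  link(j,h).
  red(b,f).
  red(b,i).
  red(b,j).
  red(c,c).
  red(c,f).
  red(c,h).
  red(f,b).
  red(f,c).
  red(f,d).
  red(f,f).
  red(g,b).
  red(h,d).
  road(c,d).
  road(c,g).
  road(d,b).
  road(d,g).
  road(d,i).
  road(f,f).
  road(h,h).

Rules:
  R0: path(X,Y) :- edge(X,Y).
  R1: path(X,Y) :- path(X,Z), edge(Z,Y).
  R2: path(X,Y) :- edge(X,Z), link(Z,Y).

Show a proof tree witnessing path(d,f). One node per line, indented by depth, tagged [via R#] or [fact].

path(d,f)  [via R1]
  path(d,g)  [via R0]
    edge(d,g)  [fact]
  edge(g,f)  [fact]

round 1: derive path(d,g) via R0 from edge(d,g)
round 1: derive path(f,g) via R0 from edge(f,g)
round 1: derive path(g,c) via R0 from edge(g,c)
round 1: derive path(g,f) via R0 from edge(g,f)
round 1: derive path(h,j) via R0 from edge(h,j)
round 1: derive path(d,c) via R2 from edge(d,g), link(g,c)
round 1: derive path(f,c) via R2 from edge(f,g), link(g,c)
round 1: derive path(g,b) via R2 from edge(g,f), link(f,b)
round 1: derive path(g,d) via R2 from edge(g,f), link(f,d)
round 1: derive path(h,c) via R2 from edge(h,j), link(j,c)
round 1: derive path(h,h) via R2 from edge(h,j), link(j,h)
round 2: derive path(d,f) via R1 from path(d,g), edge(g,f)
round 2: derive path(f,f) via R1 from path(f,g), edge(g,f)
round 2: derive path(g,g) via R1 from path(g,d), edge(d,g)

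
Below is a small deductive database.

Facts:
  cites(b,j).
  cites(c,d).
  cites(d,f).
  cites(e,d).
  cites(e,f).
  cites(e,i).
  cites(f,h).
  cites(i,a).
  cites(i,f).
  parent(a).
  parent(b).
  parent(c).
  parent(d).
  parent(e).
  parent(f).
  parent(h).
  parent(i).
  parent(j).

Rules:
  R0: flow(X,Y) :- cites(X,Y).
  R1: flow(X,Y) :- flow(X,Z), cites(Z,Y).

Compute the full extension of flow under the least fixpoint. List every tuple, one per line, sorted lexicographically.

flow(b,j)
flow(c,d)
flow(c,f)
flow(c,h)
flow(d,f)
flow(d,h)
flow(e,a)
flow(e,d)
flow(e,f)
flow(e,h)
flow(e,i)
flow(f,h)
flow(i,a)
flow(i,f)
flow(i,h)

round 1: derive flow(b,j) via R0 from cites(b,j)
round 1: derive flow(c,d) via R0 from cites(c,d)
round 1: derive flow(d,f) via R0 from cites(d,f)
round 1: derive flow(e,d) via R0 from cites(e,d)
round 1: derive flow(e,f) via R0 from cites(e,f)
round 1: derive flow(e,i) via R0 from cites(e,i)
round 1: derive flow(f,h) via R0 from cites(f,h)
round 1: derive flow(i,a) via R0 from cites(i,a)
round 1: derive flow(i,f) via R0 from cites(i,f)
round 2: derive flow(c,f) via R1 from flow(c,d), cites(d,f)
round 2: derive flow(d,h) via R1 from flow(d,f), cites(f,h)
round 2: derive flow(e,a) via R1 from flow(e,i), cites(i,a)
round 2: derive flow(e,h) via R1 from flow(e,f), cites(f,h)
round 2: derive flow(i,h) via R1 from flow(i,f), cites(f,h)
round 3: derive flow(c,h) via R1 from flow(c,f), cites(f,h)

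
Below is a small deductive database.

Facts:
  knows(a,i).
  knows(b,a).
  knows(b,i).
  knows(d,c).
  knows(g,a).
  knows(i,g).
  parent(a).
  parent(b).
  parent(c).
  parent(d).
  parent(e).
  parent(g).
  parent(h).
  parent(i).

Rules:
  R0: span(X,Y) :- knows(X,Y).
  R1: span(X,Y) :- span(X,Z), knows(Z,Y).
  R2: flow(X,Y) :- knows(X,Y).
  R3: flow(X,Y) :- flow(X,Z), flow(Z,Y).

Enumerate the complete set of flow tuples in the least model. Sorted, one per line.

flow(a,a)
flow(a,g)
flow(a,i)
flow(b,a)
flow(b,g)
flow(b,i)
flow(d,c)
flow(g,a)
flow(g,g)
flow(g,i)
flow(i,a)
flow(i,g)
flow(i,i)

round 1: derive flow(a,i) via R2 from knows(a,i)
round 1: derive flow(b,a) via R2 from knows(b,a)
round 1: derive flow(b,i) via R2 from knows(b,i)
round 1: derive flow(d,c) via R2 from knows(d,c)
round 1: derive flow(g,a) via R2 from knows(g,a)
round 1: derive flow(i,g) via R2 from knows(i,g)
round 2: derive flow(a,g) via R3 from flow(a,i), flow(i,g)
round 2: derive flow(b,g) via R3 from flow(b,i), flow(i,g)
round 2: derive flow(g,i) via R3 from flow(g,a), flow(a,i)
round 2: derive flow(i,a) via R3 from flow(i,g), flow(g,a)
round 3: derive flow(a,a) via R3 from flow(a,g), flow(g,a)
round 3: derive flow(g,g) via R3 from flow(g,a), flow(a,g)
round 3: derive flow(i,i) via R3 from flow(i,a), flow(a,i)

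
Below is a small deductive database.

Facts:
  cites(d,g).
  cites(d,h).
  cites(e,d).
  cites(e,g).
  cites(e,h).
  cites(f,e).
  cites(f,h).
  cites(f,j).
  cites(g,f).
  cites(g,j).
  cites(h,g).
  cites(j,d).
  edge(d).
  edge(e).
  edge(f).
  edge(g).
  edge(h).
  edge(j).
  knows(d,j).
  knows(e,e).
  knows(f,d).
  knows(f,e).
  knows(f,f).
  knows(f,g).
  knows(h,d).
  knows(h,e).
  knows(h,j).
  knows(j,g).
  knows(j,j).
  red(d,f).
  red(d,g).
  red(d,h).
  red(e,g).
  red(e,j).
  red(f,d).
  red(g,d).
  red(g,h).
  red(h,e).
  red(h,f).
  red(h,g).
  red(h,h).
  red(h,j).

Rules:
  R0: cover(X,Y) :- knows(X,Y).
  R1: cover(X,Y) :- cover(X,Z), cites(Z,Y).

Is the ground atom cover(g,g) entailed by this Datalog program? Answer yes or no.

round 1: derive cover(d,j) via R0 from knows(d,j)
round 1: derive cover(e,e) via R0 from knows(e,e)
round 1: derive cover(f,d) via R0 from knows(f,d)
round 1: derive cover(f,e) via R0 from knows(f,e)
round 1: derive cover(f,f) via R0 from knows(f,f)
round 1: derive cover(f,g) via R0 from knows(f,g)
round 1: derive cover(h,d) via R0 from knows(h,d)
round 1: derive cover(h,e) via R0 from knows(h,e)
round 1: derive cover(h,j) via R0 from knows(h,j)
round 1: derive cover(j,g) via R0 from knows(j,g)
round 1: derive cover(j,j) via R0 from knows(j,j)
round 2: derive cover(d,d) via R1 from cover(d,j), cites(j,d)
round 2: derive cover(e,d) via R1 from cover(e,e), cites(e,d)
round 2: derive cover(e,g) via R1 from cover(e,e), cites(e,g)
round 2: derive cover(e,h) via R1 from cover(e,e), cites(e,h)
round 2: derive cover(f,h) via R1 from cover(f,d), cites(d,h)
round 2: derive cover(f,j) via R1 from cover(f,f), cites(f,j)
round 2: derive cover(h,g) via R1 from cover(h,d), cites(d,g)
round 2: derive cover(h,h) via R1 from cover(h,d), cites(d,h)
round 2: derive cover(j,d) via R1 from cover(j,j), cites(j,d)
round 2: derive cover(j,f) via R1 from cover(j,g), cites(g,f)
round 3: derive cover(d,g) via R1 from cover(d,d), cites(d,g)
round 3: derive cover(d,h) via R1 from cover(d,d), cites(d,h)
round 3: derive cover(e,f) via R1 from cover(e,g), cites(g,f)
round 3: derive cover(e,j) via R1 from cover(e,g), cites(g,j)
round 3: derive cover(h,f) via R1 from cover(h,g), cites(g,f)
round 3: derive cover(j,e) via R1 from cover(j,f), cites(f,e)
round 3: derive cover(j,h) via R1 from cover(j,d), cites(d,h)
round 4: derive cover(d,f) via R1 from cover(d,g), cites(g,f)
round 5: derive cover(d,e) via R1 from cover(d,f), cites(f,e)

no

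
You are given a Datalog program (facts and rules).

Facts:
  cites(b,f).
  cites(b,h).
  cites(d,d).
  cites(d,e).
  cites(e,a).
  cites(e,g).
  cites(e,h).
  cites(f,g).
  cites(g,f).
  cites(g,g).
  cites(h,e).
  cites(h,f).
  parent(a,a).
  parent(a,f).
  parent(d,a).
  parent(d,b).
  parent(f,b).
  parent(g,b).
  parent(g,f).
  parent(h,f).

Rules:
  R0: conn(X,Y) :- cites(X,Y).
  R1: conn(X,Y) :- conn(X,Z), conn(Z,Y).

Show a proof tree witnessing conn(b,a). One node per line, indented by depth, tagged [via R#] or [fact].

conn(b,a)  [via R1]
  conn(b,e)  [via R1]
    conn(b,h)  [via R0]
      cites(b,h)  [fact]
    conn(h,e)  [via R0]
      cites(h,e)  [fact]
  conn(e,a)  [via R0]
    cites(e,a)  [fact]

round 1: derive conn(b,f) via R0 from cites(b,f)
round 1: derive conn(b,h) via R0 from cites(b,h)
round 1: derive conn(d,d) via R0 from cites(d,d)
round 1: derive conn(d,e) via R0 from cites(d,e)
round 1: derive conn(e,a) via R0 from cites(e,a)
round 1: derive conn(e,g) via R0 from cites(e,g)
round 1: derive conn(e,h) via R0 from cites(e,h)
round 1: derive conn(f,g) via R0 from cites(f,g)
round 1: derive conn(g,f) via R0 from cites(g,f)
round 1: derive conn(g,g) via R0 from cites(g,g)
round 1: derive conn(h,e) via R0 from cites(h,e)
round 1: derive conn(h,f) via R0 from cites(h,f)
round 2: derive conn(b,e) via R1 from conn(b,h), conn(h,e)
round 2: derive conn(b,g) via R1 from conn(b,f), conn(f,g)
round 2: derive conn(d,a) via R1 from conn(d,e), conn(e,a)
round 2: derive conn(d,g) via R1 from conn(d,e), conn(e,g)
round 2: derive conn(d,h) via R1 from conn(d,e), conn(e,h)
round 2: derive conn(e,e) via R1 from conn(e,h), conn(h,e)
round 2: derive conn(e,f) via R1 from conn(e,g), conn(g,f)
round 2: derive conn(f,f) via R1 from conn(f,g), conn(g,f)
round 2: derive conn(h,a) via R1 from conn(h,e), conn(e,a)
round 2: derive conn(h,g) via R1 from conn(h,e), conn(e,g)
round 2: derive conn(h,h) via R1 from conn(h,e), conn(e,h)
round 3: derive conn(b,a) via R1 from conn(b,e), conn(e,a)
round 3: derive conn(d,f) via R1 from conn(d,e), conn(e,f)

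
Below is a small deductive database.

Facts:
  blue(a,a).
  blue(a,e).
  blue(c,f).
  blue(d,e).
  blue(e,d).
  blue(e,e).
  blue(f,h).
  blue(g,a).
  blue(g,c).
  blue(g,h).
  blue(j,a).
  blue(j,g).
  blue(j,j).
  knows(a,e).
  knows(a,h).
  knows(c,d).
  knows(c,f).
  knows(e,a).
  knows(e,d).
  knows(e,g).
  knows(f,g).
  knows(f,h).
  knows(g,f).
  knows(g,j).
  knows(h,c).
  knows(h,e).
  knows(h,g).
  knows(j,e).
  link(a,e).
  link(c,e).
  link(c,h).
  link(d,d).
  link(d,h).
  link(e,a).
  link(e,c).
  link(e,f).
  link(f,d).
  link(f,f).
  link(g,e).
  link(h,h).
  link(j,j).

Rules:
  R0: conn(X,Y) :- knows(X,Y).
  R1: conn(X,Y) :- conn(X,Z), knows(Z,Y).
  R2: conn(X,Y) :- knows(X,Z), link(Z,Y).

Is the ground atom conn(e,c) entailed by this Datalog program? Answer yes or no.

round 1: derive conn(a,e) via R0 from knows(a,e)
round 1: derive conn(a,h) via R0 from knows(a,h)
round 1: derive conn(c,d) via R0 from knows(c,d)
round 1: derive conn(c,f) via R0 from knows(c,f)
round 1: derive conn(e,a) via R0 from knows(e,a)
round 1: derive conn(e,d) via R0 from knows(e,d)
round 1: derive conn(e,g) via R0 from knows(e,g)
round 1: derive conn(f,g) via R0 from knows(f,g)
round 1: derive conn(f,h) via R0 from knows(f,h)
round 1: derive conn(g,f) via R0 from knows(g,f)
round 1: derive conn(g,j) via R0 from knows(g,j)
round 1: derive conn(h,c) via R0 from knows(h,c)
round 1: derive conn(h,e) via R0 from knows(h,e)
round 1: derive conn(h,g) via R0 from knows(h,g)
round 1: derive conn(j,e) via R0 from knows(j,e)
round 1: derive conn(a,a) via R2 from knows(a,e), link(e,a)
round 1: derive conn(a,c) via R2 from knows(a,e), link(e,c)
round 1: derive conn(a,f) via R2 from knows(a,e), link(e,f)
round 1: derive conn(c,h) via R2 from knows(c,d), link(d,h)
round 1: derive conn(e,e) via R2 from knows(e,a), link(a,e)
round 1: derive conn(e,h) via R2 from knows(e,d), link(d,h)
round 1: derive conn(f,e) via R2 from knows(f,g), link(g,e)
round 1: derive conn(g,d) via R2 from knows(g,f), link(f,d)
round 1: derive conn(h,a) via R2 from knows(h,e), link(e,a)
round 1: derive conn(h,f) via R2 from knows(h,e), link(e,f)
round 1: derive conn(h,h) via R2 from knows(h,c), link(c,h)
round 1: derive conn(j,a) via R2 from knows(j,e), link(e,a)
round 1: derive conn(j,c) via R2 from knows(j,e), link(e,c)
round 1: derive conn(j,f) via R2 from knows(j,e), link(e,f)
round 2: derive conn(a,d) via R1 from conn(a,c), knows(c,d)
round 2: derive conn(a,g) via R1 from conn(a,e), knows(e,g)
round 2: derive conn(c,c) via R1 from conn(c,h), knows(h,c)
round 2: derive conn(c,e) via R1 from conn(c,h), knows(h,e)
round 2: derive conn(c,g) via R1 from conn(c,f), knows(f,g)
round 2: derive conn(e,c) via R1 from conn(e,h), knows(h,c)
round 2: derive conn(e,f) via R1 from conn(e,g), knows(g,f)
round 2: derive conn(e,j) via R1 from conn(e,g), knows(g,j)
round 2: derive conn(f,a) via R1 from conn(f,e), knows(e,a)
round 2: derive conn(f,c) via R1 from conn(f,h), knows(h,c)
round 2: derive conn(f,d) via R1 from conn(f,e), knows(e,d)
round 2: derive conn(f,f) via R1 from conn(f,g), knows(g,f)
round 2: derive conn(f,j) via R1 from conn(f,g), knows(g,j)
round 2: derive conn(g,e) via R1 from conn(g,j), knows(j,e)
round 2: derive conn(g,g) via R1 from conn(g,f), knows(f,g)
round 2: derive conn(g,h) via R1 from conn(g,f), knows(f,h)
round 2: derive conn(h,d) via R1 from conn(h,c), knows(c,d)
round 2: derive conn(h,j) via R1 from conn(h,g), knows(g,j)
round 2: derive conn(j,d) via R1 from conn(j,c), knows(c,d)
round 2: derive conn(j,g) via R1 from conn(j,e), knows(e,g)
round 2: derive conn(j,h) via R1 from conn(j,a), knows(a,h)
round 3: derive conn(a,j) via R1 from conn(a,g), knows(g,j)
round 3: derive conn(c,a) via R1 from conn(c,e), knows(e,a)
round 3: derive conn(c,j) via R1 from conn(c,g), knows(g,j)
round 3: derive conn(g,a) via R1 from conn(g,e), knows(e,a)
round 3: derive conn(g,c) via R1 from conn(g,h), knows(h,c)
round 3: derive conn(j,j) via R1 from conn(j,g), knows(g,j)

yes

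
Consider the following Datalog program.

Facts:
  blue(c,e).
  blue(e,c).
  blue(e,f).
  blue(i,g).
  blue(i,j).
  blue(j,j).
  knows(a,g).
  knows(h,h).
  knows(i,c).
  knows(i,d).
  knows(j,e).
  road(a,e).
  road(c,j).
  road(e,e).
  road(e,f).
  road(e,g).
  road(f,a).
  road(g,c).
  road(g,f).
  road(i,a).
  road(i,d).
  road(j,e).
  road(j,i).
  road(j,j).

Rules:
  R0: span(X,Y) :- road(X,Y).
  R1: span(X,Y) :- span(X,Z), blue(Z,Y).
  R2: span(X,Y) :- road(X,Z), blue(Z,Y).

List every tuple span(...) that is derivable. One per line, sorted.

round 1: derive span(a,e) via R0 from road(a,e)
round 1: derive span(c,j) via R0 from road(c,j)
round 1: derive span(e,e) via R0 from road(e,e)
round 1: derive span(e,f) via R0 from road(e,f)
round 1: derive span(e,g) via R0 from road(e,g)
round 1: derive span(f,a) via R0 from road(f,a)
round 1: derive span(g,c) via R0 from road(g,c)
round 1: derive span(g,f) via R0 from road(g,f)
round 1: derive span(i,a) via R0 from road(i,a)
round 1: derive span(i,d) via R0 from road(i,d)
round 1: derive span(j,e) via R0 from road(j,e)
round 1: derive span(j,i) via R0 from road(j,i)
round 1: derive span(j,j) via R0 from road(j,j)
round 1: derive span(a,c) via R2 from road(a,e), blue(e,c)
round 1: derive span(a,f) via R2 from road(a,e), blue(e,f)
round 1: derive span(e,c) via R2 from road(e,e), blue(e,c)
round 1: derive span(g,e) via R2 from road(g,c), blue(c,e)
round 1: derive span(j,c) via R2 from road(j,e), blue(e,c)
round 1: derive span(j,f) via R2 from road(j,e), blue(e,f)
round 1: derive span(j,g) via R2 from road(j,i), blue(i,g)

span(a,c)
span(a,e)
span(a,f)
span(c,j)
span(e,c)
span(e,e)
span(e,f)
span(e,g)
span(f,a)
span(g,c)
span(g,e)
span(g,f)
span(i,a)
span(i,d)
span(j,c)
span(j,e)
span(j,f)
span(j,g)
span(j,i)
span(j,j)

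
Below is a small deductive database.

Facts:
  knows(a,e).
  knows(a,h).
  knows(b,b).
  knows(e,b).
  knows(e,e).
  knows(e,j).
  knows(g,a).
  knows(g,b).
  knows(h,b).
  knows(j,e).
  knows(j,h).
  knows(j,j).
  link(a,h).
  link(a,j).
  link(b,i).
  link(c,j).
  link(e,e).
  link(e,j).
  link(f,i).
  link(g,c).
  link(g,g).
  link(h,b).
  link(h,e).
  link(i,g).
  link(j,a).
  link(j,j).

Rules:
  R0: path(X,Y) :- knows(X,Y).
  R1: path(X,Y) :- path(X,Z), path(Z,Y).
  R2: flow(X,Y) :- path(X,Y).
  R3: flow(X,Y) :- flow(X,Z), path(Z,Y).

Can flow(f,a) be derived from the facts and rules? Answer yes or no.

no

round 1: derive path(a,e) via R0 from knows(a,e)
round 1: derive path(a,h) via R0 from knows(a,h)
round 1: derive path(b,b) via R0 from knows(b,b)
round 1: derive path(e,b) via R0 from knows(e,b)
round 1: derive path(e,e) via R0 from knows(e,e)
round 1: derive path(e,j) via R0 from knows(e,j)
round 1: derive path(g,a) via R0 from knows(g,a)
round 1: derive path(g,b) via R0 from knows(g,b)
round 1: derive path(h,b) via R0 from knows(h,b)
round 1: derive path(j,e) via R0 from knows(j,e)
round 1: derive path(j,h) via R0 from knows(j,h)
round 1: derive path(j,j) via R0 from knows(j,j)
round 2: derive path(a,b) via R1 from path(a,e), path(e,b)
round 2: derive path(a,j) via R1 from path(a,e), path(e,j)
round 2: derive path(e,h) via R1 from path(e,j), path(j,h)
round 2: derive path(g,e) via R1 from path(g,a), path(a,e)
round 2: derive path(g,h) via R1 from path(g,a), path(a,h)
round 2: derive path(j,b) via R1 from path(j,e), path(e,b)
round 2: derive flow(a,e) via R2 from path(a,e)
round 2: derive flow(a,h) via R2 from path(a,h)
round 2: derive flow(b,b) via R2 from path(b,b)
round 2: derive flow(e,b) via R2 from path(e,b)
round 2: derive flow(e,e) via R2 from path(e,e)
round 2: derive flow(e,j) via R2 from path(e,j)
round 2: derive flow(g,a) via R2 from path(g,a)
round 2: derive flow(g,b) via R2 from path(g,b)
round 2: derive flow(h,b) via R2 from path(h,b)
round 2: derive flow(j,e) via R2 from path(j,e)
round 2: derive flow(j,h) via R2 from path(j,h)
round 2: derive flow(j,j) via R2 from path(j,j)
round 3: derive path(g,j) via R1 from path(g,a), path(a,j)
round 3: derive flow(a,b) via R2 from path(a,b)
round 3: derive flow(a,j) via R2 from path(a,j)
round 3: derive flow(e,h) via R2 from path(e,h)
round 3: derive flow(g,e) via R2 from path(g,e)
round 3: derive flow(g,h) via R2 from path(g,h)
round 3: derive flow(j,b) via R2 from path(j,b)
round 3: derive flow(g,j) via R3 from flow(g,a), path(a,j)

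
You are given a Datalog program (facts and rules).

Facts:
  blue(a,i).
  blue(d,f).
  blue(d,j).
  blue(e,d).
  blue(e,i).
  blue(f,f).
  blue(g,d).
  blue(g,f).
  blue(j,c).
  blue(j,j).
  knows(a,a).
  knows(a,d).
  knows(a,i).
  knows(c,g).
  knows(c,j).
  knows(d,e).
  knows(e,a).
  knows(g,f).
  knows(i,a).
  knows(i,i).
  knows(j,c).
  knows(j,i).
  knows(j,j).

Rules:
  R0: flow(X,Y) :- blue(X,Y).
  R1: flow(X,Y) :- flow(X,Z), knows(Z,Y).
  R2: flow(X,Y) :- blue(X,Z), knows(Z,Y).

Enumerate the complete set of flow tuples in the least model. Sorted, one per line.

round 1: derive flow(a,i) via R0 from blue(a,i)
round 1: derive flow(d,f) via R0 from blue(d,f)
round 1: derive flow(d,j) via R0 from blue(d,j)
round 1: derive flow(e,d) via R0 from blue(e,d)
round 1: derive flow(e,i) via R0 from blue(e,i)
round 1: derive flow(f,f) via R0 from blue(f,f)
round 1: derive flow(g,d) via R0 from blue(g,d)
round 1: derive flow(g,f) via R0 from blue(g,f)
round 1: derive flow(j,c) via R0 from blue(j,c)
round 1: derive flow(j,j) via R0 from blue(j,j)
round 1: derive flow(a,a) via R2 from blue(a,i), knows(i,a)
round 1: derive flow(d,c) via R2 from blue(d,j), knows(j,c)
round 1: derive flow(d,i) via R2 from blue(d,j), knows(j,i)
round 1: derive flow(e,a) via R2 from blue(e,i), knows(i,a)
round 1: derive flow(e,e) via R2 from blue(e,d), knows(d,e)
round 1: derive flow(g,e) via R2 from blue(g,d), knows(d,e)
round 1: derive flow(j,g) via R2 from blue(j,c), knows(c,g)
round 1: derive flow(j,i) via R2 from blue(j,j), knows(j,i)
round 2: derive flow(a,d) via R1 from flow(a,a), knows(a,d)
round 2: derive flow(d,a) via R1 from flow(d,i), knows(i,a)
round 2: derive flow(d,g) via R1 from flow(d,c), knows(c,g)
round 2: derive flow(g,a) via R1 from flow(g,e), knows(e,a)
round 2: derive flow(j,a) via R1 from flow(j,i), knows(i,a)
round 2: derive flow(j,f) via R1 from flow(j,g), knows(g,f)
round 3: derive flow(a,e) via R1 from flow(a,d), knows(d,e)
round 3: derive flow(d,d) via R1 from flow(d,a), knows(a,d)
round 3: derive flow(g,i) via R1 from flow(g,a), knows(a,i)
round 3: derive flow(j,d) via R1 from flow(j,a), knows(a,d)
round 4: derive flow(d,e) via R1 from flow(d,d), knows(d,e)
round 4: derive flow(j,e) via R1 from flow(j,d), knows(d,e)

flow(a,a)
flow(a,d)
flow(a,e)
flow(a,i)
flow(d,a)
flow(d,c)
flow(d,d)
flow(d,e)
flow(d,f)
flow(d,g)
flow(d,i)
flow(d,j)
flow(e,a)
flow(e,d)
flow(e,e)
flow(e,i)
flow(f,f)
flow(g,a)
flow(g,d)
flow(g,e)
flow(g,f)
flow(g,i)
flow(j,a)
flow(j,c)
flow(j,d)
flow(j,e)
flow(j,f)
flow(j,g)
flow(j,i)
flow(j,j)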